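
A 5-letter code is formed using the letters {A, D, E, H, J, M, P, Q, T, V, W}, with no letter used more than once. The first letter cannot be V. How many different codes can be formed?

50400

The first letter has 11−1 = 10 choices (anything except V).
The remaining 4 letters are filled from the other 10 symbols without repetition: 10 × 9 × 8 × 7 = 5040.
Total: 10 × 5040 = 50400.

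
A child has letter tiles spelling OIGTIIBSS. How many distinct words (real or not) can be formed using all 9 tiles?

Letter multiplicities in OIGTIIBSS: B×1, G×1, I×3, O×1, S×2, T×1.
So there are 9! / (3!·2!) = 30240 distinguishable arrangements.

30240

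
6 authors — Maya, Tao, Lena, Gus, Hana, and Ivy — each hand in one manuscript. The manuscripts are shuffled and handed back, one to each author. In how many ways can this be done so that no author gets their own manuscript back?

Count assignments avoiding every fixed point. For any j of the 6 authors fixed to their own manuscript, the other 6−j can be arranged in (6−j)! ways.
By inclusion–exclusion this is Σ_{j=0}^{6} (−1)^j C(6,j)·(6−j)!.
Computing: 720 − 720 + 360 − 120 + 30 − 6 + 1 = 265.

265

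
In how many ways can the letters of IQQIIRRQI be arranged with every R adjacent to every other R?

280

Treat the 2 copies of R as a single block. The multiset to arrange is then {RR, I, I, I, I, Q, Q, Q}, 8 items in all.
That gives (8)!/(4!·3!) = 280 arrangements.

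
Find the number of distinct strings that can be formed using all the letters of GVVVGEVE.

The 8 letters of GVVVGEVE have repeats: E appearing twice, G appearing twice, and V appearing 4 times.
The number of distinct arrangements is 8!/(4!·2!·2!) = 40320/96 = 420.

420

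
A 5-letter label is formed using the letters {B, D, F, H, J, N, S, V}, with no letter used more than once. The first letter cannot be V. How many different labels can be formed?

The first letter has 8−1 = 7 choices (anything except V).
The remaining 4 letters are filled from the other 7 symbols without repetition: 7 × 6 × 5 × 4 = 840.
Total: 7 × 840 = 5880.

5880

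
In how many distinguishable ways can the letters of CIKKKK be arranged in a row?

Letter multiplicities in CIKKKK: C×1, I×1, K×4.
The number of distinct arrangements is 6!/(4!) = 720/24 = 30.

30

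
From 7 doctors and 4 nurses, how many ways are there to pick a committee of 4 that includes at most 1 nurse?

175

Split by how many nurses are chosen (0 through 1).
Sum: C(4,0)·C(7,4) + C(4,1)·C(7,3) = 35 + 140 = 175.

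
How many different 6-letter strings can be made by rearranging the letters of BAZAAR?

The 6 letters of BAZAAR have repeats: A appearing 3 times.
Dividing 6! = 720 by 3! = 6 for the repeated letters gives 120.

120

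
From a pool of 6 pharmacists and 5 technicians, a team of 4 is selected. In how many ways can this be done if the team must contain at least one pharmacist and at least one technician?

310

With no constraint there are C(11,4) = 330 possible selections.
Selections missing a whole group: no pharmacists → C(5,4) = 5; no technicians → C(6,4) = 15.
Both groups omitted at once is impossible, so 330 − 20 = 310.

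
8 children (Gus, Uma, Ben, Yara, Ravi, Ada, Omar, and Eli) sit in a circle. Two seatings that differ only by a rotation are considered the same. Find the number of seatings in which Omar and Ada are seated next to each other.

1440

Glue Omar and Ada into a block (2 internal orders). Seating 7 units around a circle gives (6)! arrangements.
So 2 × (6)! = 2 × 720 = 1440.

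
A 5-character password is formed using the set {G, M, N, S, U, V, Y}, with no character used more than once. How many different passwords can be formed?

This is a permutation of 5 out of 7: P(7,5) = 7!/2!.
That product is 7 × 6 × 5 × 4 × 3 = 2520.

2520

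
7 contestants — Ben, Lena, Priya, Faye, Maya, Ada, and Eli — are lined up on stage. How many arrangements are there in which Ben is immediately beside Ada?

1440

Treat {Ben, Ada} as a single unit. There are 6 units to order, and the pair itself can be ordered 2 ways.
That gives 2 × 6! = 2 × 720 = 1440.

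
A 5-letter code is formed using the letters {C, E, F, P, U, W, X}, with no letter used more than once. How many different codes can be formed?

2520

With no repetition, fill the 5 letters in order: 7 choices, then 6, down to 3.
7 × 6 × 5 × 4 × 3 = 2520.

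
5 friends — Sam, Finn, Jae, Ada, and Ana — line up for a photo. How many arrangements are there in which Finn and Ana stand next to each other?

Place the 3 others and the Finn-Ana pair as 4 objects in a line; the pair has 2 internal arrangements.
So the count is 2·(4)! = 48.

48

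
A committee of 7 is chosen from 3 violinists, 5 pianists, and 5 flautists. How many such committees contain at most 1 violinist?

750

Split by how many violinists are chosen (0 through 1).
Sum: C(3,0)·C(10,7) + C(3,1)·C(10,6) = 120 + 630 = 750.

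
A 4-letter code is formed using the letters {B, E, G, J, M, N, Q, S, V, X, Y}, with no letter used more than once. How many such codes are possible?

7920

With no repetition, fill the 4 letters in order: 11 choices, then 10, down to 8.
11 × 10 × 9 × 8 = 7920.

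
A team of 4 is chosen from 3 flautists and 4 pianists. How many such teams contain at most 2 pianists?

Split by how many pianists are chosen (0 through 2).
Sum: C(4,0)·C(3,4) + C(4,1)·C(3,3) + C(4,2)·C(3,2) = 0 + 4 + 18 = 22.

22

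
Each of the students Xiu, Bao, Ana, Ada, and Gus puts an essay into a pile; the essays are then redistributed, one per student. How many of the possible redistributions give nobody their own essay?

Count assignments avoiding every fixed point. For any j of the 5 students fixed to their own essay, the other 5−j can be arranged in (5−j)! ways.
By inclusion–exclusion this is Σ_{j=0}^{5} (−1)^j C(5,j)·(5−j)!.
Computing: 120 − 120 + 60 − 20 + 5 − 1 = 44.

44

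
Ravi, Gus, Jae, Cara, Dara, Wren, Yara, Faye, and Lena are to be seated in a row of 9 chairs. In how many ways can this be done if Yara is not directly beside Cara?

282240

Of the 9! = 362880 arrangements, those with Yara and Cara adjacent number 2 × 8! = 80640 (treat the pair as a block with 2 internal orders).
So 362880 − 80640 = 282240 arrangements keep them apart.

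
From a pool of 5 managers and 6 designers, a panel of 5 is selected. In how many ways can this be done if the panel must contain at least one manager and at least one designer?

Unrestricted: C(11,5) = 462 ways to pick any 5 of the 11.
Selections missing a whole group: no managers → C(6,5) = 6; no designers → C(5,5) = 1.
Both groups omitted at once is impossible, so 462 − 7 = 455.

455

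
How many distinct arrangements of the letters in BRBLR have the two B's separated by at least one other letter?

18

Total arrangements of BRBLR: 5!/(2!·2!) = 30.
If the two B's are adjacent, glue them into one block, leaving 4 items to arrange: (4)!/(2!) = 12 ways.
Hence 30 − 12 = 18.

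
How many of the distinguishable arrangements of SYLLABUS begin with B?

1260

With the first slot taken by B, it remains to arrange the other 7 letters (SYLLAUS).
Those 7 letters have L appearing twice and S appearing twice, giving (7)!/(2!·2!) = 1260.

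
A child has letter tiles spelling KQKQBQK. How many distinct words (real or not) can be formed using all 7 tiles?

140

The 7 letters of KQKQBQK have repeats: K appearing 3 times and Q appearing 3 times.
Dividing 7! = 5040 by 3!·3! = 36 for the repeated letters gives 140.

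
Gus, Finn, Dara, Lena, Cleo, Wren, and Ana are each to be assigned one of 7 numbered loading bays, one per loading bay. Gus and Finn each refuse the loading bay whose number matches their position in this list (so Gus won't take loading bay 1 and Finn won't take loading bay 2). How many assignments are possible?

Let Aᵢ (for i ∈ {1, 2}) be the placements that put person i in their forbidden loading bay. Any j of these fix j positions, leaving (7−j)! ways to fill the rest, and there are C(2,j) ways to pick which j.
By inclusion–exclusion, the number of valid placements is Σ_{j=0}^{2} (−1)^j C(2,j)·(7−j)!.
Computing: 5040 − 1440 + 120 = 3720.

3720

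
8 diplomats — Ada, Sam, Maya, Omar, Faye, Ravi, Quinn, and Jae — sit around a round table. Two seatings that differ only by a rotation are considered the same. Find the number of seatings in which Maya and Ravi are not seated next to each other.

3600

Without the restriction there are (7)! = 5040 seatings.
Seatings with Maya beside Ravi: treat them as a block with 2 internal orders, giving 2 × (6)! = 1440.
Subtracting, 5040 − 1440 = 3600.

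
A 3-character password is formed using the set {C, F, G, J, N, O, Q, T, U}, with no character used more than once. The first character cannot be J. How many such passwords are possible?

The first character has 9−1 = 8 choices (anything except J).
The remaining 2 characters are filled from the other 8 symbols without repetition: 8 × 7 = 56.
Total: 8 × 56 = 448.

448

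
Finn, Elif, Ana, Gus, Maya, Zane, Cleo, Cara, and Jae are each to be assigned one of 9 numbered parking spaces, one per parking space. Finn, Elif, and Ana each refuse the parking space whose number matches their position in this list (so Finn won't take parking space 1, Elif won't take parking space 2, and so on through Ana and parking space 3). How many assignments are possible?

Let Aᵢ (for i ∈ {1, 2, 3}) be the placements that put person i in their forbidden parking space. Any j of these fix j positions, leaving (9−j)! ways to fill the rest, and there are C(3,j) ways to pick which j.
By inclusion–exclusion, the number of valid placements is Σ_{j=0}^{3} (−1)^j C(3,j)·(9−j)!.
Computing: 362880 − 120960 + 15120 − 720 = 256320.

256320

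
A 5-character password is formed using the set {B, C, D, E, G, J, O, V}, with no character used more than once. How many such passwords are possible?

6720

With no repetition, fill the 5 characters in order: 8 choices, then 7, down to 4.
That product is 8 × 7 × 6 × 5 × 4 = 6720.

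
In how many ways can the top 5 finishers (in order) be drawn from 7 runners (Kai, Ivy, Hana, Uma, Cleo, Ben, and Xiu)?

This is an ordered selection of 5 from 7: P(7,5).
That gives 7 × 6 × 5 × 4 × 3 = 2520.

2520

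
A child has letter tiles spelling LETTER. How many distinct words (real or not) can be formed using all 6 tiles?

The 6 letters of LETTER have repeats: E appearing twice and T appearing twice.
Dividing 6! = 720 by 2!·2! = 4 for the repeated letters gives 180.

180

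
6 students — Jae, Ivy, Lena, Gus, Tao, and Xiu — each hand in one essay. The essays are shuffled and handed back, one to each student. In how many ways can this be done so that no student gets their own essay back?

Count assignments avoiding every fixed point. For any j of the 6 students fixed to their own essay, the other 6−j can be arranged in (6−j)! ways.
By inclusion–exclusion this is Σ_{j=0}^{6} (−1)^j C(6,j)·(6−j)!.
Computing: 720 − 720 + 360 − 120 + 30 − 6 + 1 = 265.

265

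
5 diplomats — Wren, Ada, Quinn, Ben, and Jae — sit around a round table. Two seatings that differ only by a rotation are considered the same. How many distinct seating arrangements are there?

Seat Wren anywhere (absorbing the rotational symmetry), then permute the other 4: (4)! = 24.

24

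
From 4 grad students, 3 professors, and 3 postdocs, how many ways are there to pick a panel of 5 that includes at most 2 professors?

Split by how many professors are chosen (0 through 2).
Sum: C(3,0)·C(7,5) + C(3,1)·C(7,4) + C(3,2)·C(7,3) = 21 + 105 + 105 = 231.

231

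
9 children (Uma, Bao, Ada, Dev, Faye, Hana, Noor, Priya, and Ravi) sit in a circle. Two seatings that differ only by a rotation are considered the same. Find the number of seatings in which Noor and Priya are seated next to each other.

Treat {Noor, Priya} as one unit (2 internal orders) and seat the resulting 8 units around the table: (7)! circular arrangements.
So 2 × (7)! = 2 × 5040 = 10080.

10080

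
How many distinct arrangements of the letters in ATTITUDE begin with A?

With the first slot taken by A, it remains to arrange the other 7 letters (TTITUDE).
Those 7 letters have T appearing 3 times, giving (7)!/(3!) = 840.

840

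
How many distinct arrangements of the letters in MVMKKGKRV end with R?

1680

Fix R in the last position and arrange the remaining 8 letters.
Those 8 letters have K appearing 3 times, M appearing twice, and V appearing twice, giving (8)!/(3!·2!·2!) = 1680.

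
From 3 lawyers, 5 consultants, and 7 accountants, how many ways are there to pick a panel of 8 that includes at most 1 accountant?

57

Split by how many accountants are chosen (0 through 1).
Sum: C(7,0)·C(8,8) + C(7,1)·C(8,7) = 1 + 56 = 57.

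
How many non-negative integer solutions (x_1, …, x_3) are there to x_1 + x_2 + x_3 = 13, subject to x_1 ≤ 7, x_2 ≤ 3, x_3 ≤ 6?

10

By stars and bars, unrestricted non-negative solutions to x_1+…+x_3 = 13 number C(13+2,2) = 105.
Subtract solutions that violate a single cap (substitute x_i' = x_i − (cap_i+1)): x_1 ≥ 8 gives C(7,2) = 21; x_2 ≥ 4 gives C(11,2) = 55; x_3 ≥ 7 gives C(8,2) = 28. Together 104.
Add back pairs where two caps are both exceeded: 3 + 0 + 6 = 9.
By inclusion–exclusion the count is 105 − 104 + 9 = 10.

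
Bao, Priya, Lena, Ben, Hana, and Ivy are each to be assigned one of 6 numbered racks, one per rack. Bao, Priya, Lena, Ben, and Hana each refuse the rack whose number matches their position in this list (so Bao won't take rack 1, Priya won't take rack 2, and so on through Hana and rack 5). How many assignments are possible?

Let Aᵢ (for 1 ≤ i ≤ 5) be the placements that put person i in their forbidden rack. Any j of these fix j positions, leaving (6−j)! ways to fill the rest, and there are C(5,j) ways to pick which j.
By inclusion–exclusion, the number of valid placements is Σ_{j=0}^{5} (−1)^j C(5,j)·(6−j)!.
Computing: 720 − 600 + 240 − 60 + 10 − 1 = 309.

309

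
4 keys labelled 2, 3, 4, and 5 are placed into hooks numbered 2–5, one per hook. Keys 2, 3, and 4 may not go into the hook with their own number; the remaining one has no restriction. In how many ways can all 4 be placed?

Let Aᵢ (for i ∈ {2, 3, 4}) be the placements that put key i in its forbidden hook. Any j of these fix j positions, leaving (4−j)! ways to fill the rest, and there are C(3,j) ways to pick which j.
By inclusion–exclusion, the number of valid placements is Σ_{j=0}^{3} (−1)^j C(3,j)·(4−j)!.
Computing: 24 − 18 + 6 − 1 = 11.

11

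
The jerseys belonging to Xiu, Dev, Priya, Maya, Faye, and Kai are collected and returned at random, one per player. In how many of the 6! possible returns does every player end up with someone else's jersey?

265

This is the derangement count D_6: permutations of 6 items with no fixed point.
By inclusion–exclusion this is Σ_{j=0}^{6} (−1)^j C(6,j)·(6−j)!.
Computing: 720 − 720 + 360 − 120 + 30 − 6 + 1 = 265.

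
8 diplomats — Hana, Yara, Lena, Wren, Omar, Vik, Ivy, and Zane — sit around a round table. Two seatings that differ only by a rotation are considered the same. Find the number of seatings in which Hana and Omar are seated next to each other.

Glue Hana and Omar into a block (2 internal orders). Seating 7 units around a circle gives (6)! arrangements.
So 2 × (6)! = 2 × 720 = 1440.

1440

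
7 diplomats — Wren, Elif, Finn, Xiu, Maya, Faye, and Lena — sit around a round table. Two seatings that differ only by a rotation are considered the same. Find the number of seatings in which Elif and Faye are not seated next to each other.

480

All circular seatings of 7 people number (6)! = 720.
Seatings with Elif beside Faye: treat them as a block with 2 internal orders, giving 2 × (5)! = 240.
Subtracting, 720 − 240 = 480.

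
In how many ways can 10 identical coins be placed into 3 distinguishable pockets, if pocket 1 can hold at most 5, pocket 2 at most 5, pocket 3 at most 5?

By stars and bars, unrestricted non-negative solutions to x_1+…+x_3 = 10 number C(10+2,2) = 66.
Subtract solutions that violate a single cap (substitute x_i' = x_i − (cap_i+1)): x_1 ≥ 6 gives C(6,2) = 15; x_2 ≥ 6 gives C(6,2) = 15; x_3 ≥ 6 gives C(6,2) = 15. Together 45.
No two caps can be exceeded simultaneously, so the pair terms are all 0.
By inclusion–exclusion the count is 66 − 45 + 0 = 21.

21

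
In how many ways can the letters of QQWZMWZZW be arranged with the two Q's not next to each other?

3920

Total arrangements of QQWZMWZZW: 9!/(3!·3!·2!) = 5040.
If the two Q's are adjacent, glue them into one block, leaving 8 items to arrange: (8)!/(3!·3!) = 1120 ways.
Hence 5040 − 1120 = 3920.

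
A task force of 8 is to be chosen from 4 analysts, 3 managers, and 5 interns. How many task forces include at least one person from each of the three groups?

485

Total 8-person selections from all 12: C(12,8) = 495.
Subtract selections that omit an entire group: no analysts → C(8,8) = 1; no managers → C(9,8) = 9; no interns → C(7,8) = 0.
Add back selections omitting two groups (i.e. drawn from a single group): C(4,8) + C(3,8) + C(5,8) = 0.
By inclusion–exclusion: 495 − 10 + 0 = 485.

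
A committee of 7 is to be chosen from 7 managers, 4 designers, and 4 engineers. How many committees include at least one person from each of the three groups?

Unrestricted: C(15,7) = 6435 ways to pick any 7 of the 15.
Selections missing a whole group: no managers → C(8,7) = 8; no designers → C(11,7) = 330; no engineers → C(11,7) = 330.
Add back selections omitting two groups (i.e. drawn from a single group): C(7,7) + C(4,7) + C(4,7) = 1.
By inclusion–exclusion: 6435 − 668 + 1 = 5768.

5768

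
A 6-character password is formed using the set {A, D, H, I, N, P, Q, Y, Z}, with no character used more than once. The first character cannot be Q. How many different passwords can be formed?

The first character has 9−1 = 8 choices (anything except Q).
The remaining 5 characters are filled from the other 8 symbols without repetition: 8 × 7 × 6 × 5 × 4 = 6720.
Total: 8 × 6720 = 53760.

53760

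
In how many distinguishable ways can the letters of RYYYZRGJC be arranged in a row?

30240

RYYYZRGJC has 9 letters with R appearing twice and Y appearing 3 times.
The number of distinct arrangements is 9!/(3!·2!) = 362880/12 = 30240.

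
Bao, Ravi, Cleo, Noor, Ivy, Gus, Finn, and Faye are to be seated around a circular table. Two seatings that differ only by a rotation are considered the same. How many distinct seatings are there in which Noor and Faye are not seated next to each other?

3600

Without the restriction there are (7)! = 5040 seatings.
Seatings with Noor beside Faye: treat them as a block with 2 internal orders, giving 2 × (6)! = 1440.
Subtracting, 5040 − 1440 = 3600.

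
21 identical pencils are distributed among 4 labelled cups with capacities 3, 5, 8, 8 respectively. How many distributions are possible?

20

Without the upper bounds there are C(24,3) = 2024 ways to split 21 among 4 cups.
Subtract solutions that violate a single cap (substitute x_i' = x_i − (cap_i+1)): x_1 ≥ 4 gives C(20,3) = 1140; x_2 ≥ 6 gives C(18,3) = 816; x_3 ≥ 9 gives C(15,3) = 455; x_4 ≥ 9 gives C(15,3) = 455. Together 2866.
Add back pairs where two caps are both exceeded: 364 + 165 + 165 + 84 + 84 + 20 = 882.
Subtract triples: 10 + 10 + 0 + 0 = 20.
By inclusion–exclusion the count is 2024 − 2866 + 882 − 20 = 20.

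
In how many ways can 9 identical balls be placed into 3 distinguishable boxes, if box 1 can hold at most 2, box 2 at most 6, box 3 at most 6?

Ignoring the caps, the number of non-negative solutions to x_1+…+x_3 = 9 is C(11,2) = 55.
Subtract solutions that violate a single cap (substitute x_i' = x_i − (cap_i+1)): x_1 ≥ 3 gives C(8,2) = 28; x_2 ≥ 7 gives C(4,2) = 6; x_3 ≥ 7 gives C(4,2) = 6. Together 40.
No two caps can be exceeded simultaneously, so the pair terms are all 0.
By inclusion–exclusion the count is 55 − 40 + 0 = 15.

15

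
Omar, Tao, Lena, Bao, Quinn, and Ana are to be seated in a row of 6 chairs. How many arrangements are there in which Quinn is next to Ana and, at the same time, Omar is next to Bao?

96

Treat {Quinn,Ana} as one block (2 orders) and {Omar,Bao} as another (2 orders).
That leaves 4 units to arrange: 2 × 2 × 4! = 4 × 24 = 96.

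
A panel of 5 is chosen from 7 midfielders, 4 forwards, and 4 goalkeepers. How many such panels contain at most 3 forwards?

2992

Split by how many forwards are chosen (0 through 3).
Sum: C(4,0)·C(11,5) + C(4,1)·C(11,4) + C(4,2)·C(11,3) + C(4,3)·C(11,2) = 462 + 1320 + 990 + 220 = 2992.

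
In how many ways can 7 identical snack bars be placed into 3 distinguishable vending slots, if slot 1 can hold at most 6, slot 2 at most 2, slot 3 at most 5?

17

Without the upper bounds there are C(9,2) = 36 ways to split 7 among 3 vending slots.
Subtract solutions that violate a single cap (substitute x_i' = x_i − (cap_i+1)): x_1 ≥ 7 gives C(2,2) = 1; x_2 ≥ 3 gives C(6,2) = 15; x_3 ≥ 6 gives C(3,2) = 3. Together 19.
No two caps can be exceeded simultaneously, so the pair terms are all 0.
By inclusion–exclusion the count is 36 − 19 + 0 = 17.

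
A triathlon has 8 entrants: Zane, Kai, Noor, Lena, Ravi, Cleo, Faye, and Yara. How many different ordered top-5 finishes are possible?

6720

There are 8 choices for 1st place, 7 for 2nd, and so on down to 4 for position 5.
That gives 8 × 7 × 6 × 5 × 4 = 6720.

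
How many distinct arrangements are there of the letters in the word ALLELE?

60

The 6 letters of ALLELE have repeats: E appearing twice and L appearing 3 times.
So there are 6! / (3!·2!) = 60 distinguishable arrangements.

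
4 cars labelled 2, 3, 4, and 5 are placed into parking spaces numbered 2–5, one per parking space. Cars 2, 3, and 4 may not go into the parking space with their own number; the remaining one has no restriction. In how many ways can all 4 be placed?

Let Aᵢ (for i ∈ {2, 3, 4}) be the placements that put car i in its forbidden parking space. Any j of these fix j positions, leaving (4−j)! ways to fill the rest, and there are C(3,j) ways to pick which j.
By inclusion–exclusion, the number of valid placements is Σ_{j=0}^{3} (−1)^j C(3,j)·(4−j)!.
Computing: 24 − 18 + 6 − 1 = 11.

11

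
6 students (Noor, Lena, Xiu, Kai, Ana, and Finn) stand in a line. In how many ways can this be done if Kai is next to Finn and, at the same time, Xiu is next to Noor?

96

Treat {Kai,Finn} as one block (2 orders) and {Xiu,Noor} as another (2 orders).
That leaves 4 units to arrange: 2 × 2 × 4! = 4 × 24 = 96.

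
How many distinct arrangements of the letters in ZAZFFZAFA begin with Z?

Fix Z in the first position and arrange the remaining 8 letters.
Those 8 letters have A appearing 3 times, F appearing 3 times, and Z appearing twice, giving (8)!/(3!·3!·2!) = 560.

560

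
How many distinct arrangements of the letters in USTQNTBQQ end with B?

3360

Fix B in the last position and arrange the remaining 8 letters.
Those 8 letters have Q appearing 3 times and T appearing twice, giving (8)!/(3!·2!) = 3360.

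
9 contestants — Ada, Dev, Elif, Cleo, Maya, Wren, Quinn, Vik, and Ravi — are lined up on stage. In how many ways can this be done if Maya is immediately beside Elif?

80640

Place the 7 others and the Maya-Elif pair as 8 objects in a line; the pair has 2 internal arrangements.
That gives 2 × 8! = 2 × 40320 = 80640.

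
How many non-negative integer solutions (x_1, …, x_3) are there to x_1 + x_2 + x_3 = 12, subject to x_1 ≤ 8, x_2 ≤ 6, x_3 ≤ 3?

Without the upper bounds there are C(14,2) = 91 ways to split 12 among 3 variables.
Subtract solutions that violate a single cap (substitute x_i' = x_i − (cap_i+1)): x_1 ≥ 9 gives C(5,2) = 10; x_2 ≥ 7 gives C(7,2) = 21; x_3 ≥ 4 gives C(10,2) = 45. Together 76.
Add back pairs where two caps are both exceeded: 0 + 0 + 3 = 3.
By inclusion–exclusion the count is 91 − 76 + 3 = 18.

18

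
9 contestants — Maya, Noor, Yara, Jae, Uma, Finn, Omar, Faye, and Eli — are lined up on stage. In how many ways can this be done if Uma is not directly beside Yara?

Of the 9! = 362880 arrangements, those with Uma and Yara adjacent number 2 × 8! = 80640 (treat the pair as a block with 2 internal orders).
So 362880 − 80640 = 282240 arrangements keep them apart.

282240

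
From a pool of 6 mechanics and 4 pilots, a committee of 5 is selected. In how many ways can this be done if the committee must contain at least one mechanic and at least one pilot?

246

With no constraint there are C(10,5) = 252 possible selections.
Subtract selections that omit an entire group: no mechanics → C(4,5) = 0; no pilots → C(6,5) = 6.
Both groups omitted at once is impossible, so 252 − 6 = 246.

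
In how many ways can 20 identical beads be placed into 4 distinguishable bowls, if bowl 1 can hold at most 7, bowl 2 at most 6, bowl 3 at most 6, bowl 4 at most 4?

Ignoring the caps, the number of non-negative solutions to x_1+…+x_4 = 20 is C(23,3) = 1771.
Subtract solutions that violate a single cap (substitute x_i' = x_i − (cap_i+1)): x_1 ≥ 8 gives C(15,3) = 455; x_2 ≥ 7 gives C(16,3) = 560; x_3 ≥ 7 gives C(16,3) = 560; x_4 ≥ 5 gives C(18,3) = 816. Together 2391.
Add back pairs where two caps are both exceeded: 56 + 56 + 120 + 84 + 165 + 165 = 646.
Subtract triples: 0 + 1 + 1 + 4 = 6.
By inclusion–exclusion the count is 1771 − 2391 + 646 − 6 = 20.

20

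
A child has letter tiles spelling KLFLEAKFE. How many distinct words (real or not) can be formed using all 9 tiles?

Letter multiplicities in KLFLEAKFE: A×1, E×2, F×2, K×2, L×2.
Dividing 9! = 362880 by 2!·2!·2!·2! = 16 for the repeated letters gives 22680.

22680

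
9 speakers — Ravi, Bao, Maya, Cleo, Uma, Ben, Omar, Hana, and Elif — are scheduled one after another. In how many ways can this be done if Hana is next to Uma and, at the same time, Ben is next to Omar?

20160

Treat {Hana,Uma} as one block (2 orders) and {Ben,Omar} as another (2 orders).
That leaves 7 units to arrange: 2 × 2 × 7! = 4 × 5040 = 20160.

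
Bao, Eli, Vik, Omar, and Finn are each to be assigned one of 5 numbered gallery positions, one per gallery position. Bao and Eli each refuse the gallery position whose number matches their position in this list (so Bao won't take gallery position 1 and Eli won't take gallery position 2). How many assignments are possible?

78

Let Aᵢ (for i ∈ {1, 2}) be the placements that put person i in their forbidden gallery position. Any j of these fix j positions, leaving (5−j)! ways to fill the rest, and there are C(2,j) ways to pick which j.
By inclusion–exclusion, the number of valid placements is Σ_{j=0}^{2} (−1)^j C(2,j)·(5−j)!.
Computing: 120 − 48 + 6 = 78.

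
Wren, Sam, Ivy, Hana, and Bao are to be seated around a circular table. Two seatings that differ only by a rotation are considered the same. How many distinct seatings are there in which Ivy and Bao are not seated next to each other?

12

Without the restriction there are (4)! = 24 seatings.
Seatings with Ivy beside Bao: treat them as a block with 2 internal orders, giving 2 × (3)! = 12.
Subtracting, 24 − 12 = 12.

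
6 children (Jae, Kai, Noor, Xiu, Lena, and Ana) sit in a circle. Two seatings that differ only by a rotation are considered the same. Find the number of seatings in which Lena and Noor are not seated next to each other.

72

All circular seatings of 6 people number (5)! = 120.
Those with Lena next to Noor: fuse the pair into one unit and seat 5 units around a circle — 2·(4)! = 48.
Subtracting, 120 − 48 = 72.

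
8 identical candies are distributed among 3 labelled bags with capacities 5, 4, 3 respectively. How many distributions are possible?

Ignoring the caps, the number of non-negative solutions to x_1+…+x_3 = 8 is C(10,2) = 45.
Subtract solutions that violate a single cap (substitute x_i' = x_i − (cap_i+1)): x_1 ≥ 6 gives C(4,2) = 6; x_2 ≥ 5 gives C(5,2) = 10; x_3 ≥ 4 gives C(6,2) = 15. Together 31.
No two caps can be exceeded simultaneously, so the pair terms are all 0.
By inclusion–exclusion the count is 45 − 31 + 0 = 14.

14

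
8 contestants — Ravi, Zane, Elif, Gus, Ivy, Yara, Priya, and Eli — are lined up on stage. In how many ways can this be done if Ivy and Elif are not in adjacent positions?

30240

Of the 8! = 40320 arrangements, those with Ivy and Elif adjacent number 2 × 7! = 10080 (treat the pair as a block with 2 internal orders).
So 40320 − 10080 = 30240 arrangements keep them apart.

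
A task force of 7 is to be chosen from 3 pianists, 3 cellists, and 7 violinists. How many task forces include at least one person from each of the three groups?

Unrestricted: C(13,7) = 1716 ways to pick any 7 of the 13.
Selections missing a whole group: no pianists → C(10,7) = 120; no cellists → C(10,7) = 120; no violinists → C(6,7) = 0.
Add back selections omitting two groups (i.e. drawn from a single group): C(3,7) + C(3,7) + C(7,7) = 1.
By inclusion–exclusion: 1716 − 240 + 1 = 1477.

1477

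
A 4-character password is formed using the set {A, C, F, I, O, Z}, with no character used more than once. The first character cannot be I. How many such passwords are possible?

The first character has 6−1 = 5 choices (anything except I).
The remaining 3 characters are filled from the other 5 symbols without repetition: 5 × 4 × 3 = 60.
Total: 5 × 60 = 300.

300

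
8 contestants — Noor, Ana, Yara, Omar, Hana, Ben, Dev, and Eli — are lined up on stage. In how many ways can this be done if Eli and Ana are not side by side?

30240

There are 8! = 40320 arrangements in all. If Eli and Ana are adjacent, merging them into one block gives 2·(7)! = 10080 arrangements.
Complementary counting: 40320 − 10080 = 30240.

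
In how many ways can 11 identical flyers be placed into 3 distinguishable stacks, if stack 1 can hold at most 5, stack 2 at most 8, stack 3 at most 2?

Ignoring the caps, the number of non-negative solutions to x_1+…+x_3 = 11 is C(13,2) = 78.
Subtract solutions that violate a single cap (substitute x_i' = x_i − (cap_i+1)): x_1 ≥ 6 gives C(7,2) = 21; x_2 ≥ 9 gives C(4,2) = 6; x_3 ≥ 3 gives C(10,2) = 45. Together 72.
Add back pairs where two caps are both exceeded: 0 + 6 + 0 = 6.
By inclusion–exclusion the count is 78 − 72 + 6 = 12.

12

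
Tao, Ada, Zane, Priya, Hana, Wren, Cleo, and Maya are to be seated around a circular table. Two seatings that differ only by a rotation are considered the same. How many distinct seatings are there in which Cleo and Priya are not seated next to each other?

3600

Without the restriction there are (7)! = 5040 seatings.
Those with Cleo next to Priya: fuse the pair into one unit and seat 7 units around a circle — 2·(6)! = 1440.
Subtracting, 5040 − 1440 = 3600.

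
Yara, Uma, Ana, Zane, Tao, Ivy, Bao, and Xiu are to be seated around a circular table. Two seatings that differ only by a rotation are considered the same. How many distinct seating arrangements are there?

5040

Fix one person's seat to break rotational symmetry; the remaining 7 people can be arranged in (7)! = 5040 ways.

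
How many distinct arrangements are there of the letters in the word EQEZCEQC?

1680

Letter multiplicities in EQEZCEQC: C×2, E×3, Q×2, Z×1.
Dividing 8! = 40320 by 3!·2!·2! = 24 for the repeated letters gives 1680.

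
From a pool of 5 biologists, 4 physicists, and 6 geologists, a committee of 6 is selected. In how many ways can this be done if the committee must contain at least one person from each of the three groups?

Total 6-person selections from all 15: C(15,6) = 5005.
Selections missing a whole group: no biologists → C(10,6) = 210; no physicists → C(11,6) = 462; no geologists → C(9,6) = 84.
Add back selections omitting two groups (i.e. drawn from a single group): C(5,6) + C(4,6) + C(6,6) = 1.
By inclusion–exclusion: 5005 − 756 + 1 = 4250.

4250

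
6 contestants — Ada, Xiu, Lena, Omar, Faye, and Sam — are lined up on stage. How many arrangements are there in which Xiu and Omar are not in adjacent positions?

480

Of the 6! = 720 arrangements, those with Xiu and Omar adjacent number 2 × 5! = 240 (treat the pair as a block with 2 internal orders).
Complementary counting: 720 − 240 = 480.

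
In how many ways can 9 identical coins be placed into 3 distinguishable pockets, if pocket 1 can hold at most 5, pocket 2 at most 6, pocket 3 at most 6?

33

Without the upper bounds there are C(11,2) = 55 ways to split 9 among 3 pockets.
Subtract solutions that violate a single cap (substitute x_i' = x_i − (cap_i+1)): x_1 ≥ 6 gives C(5,2) = 10; x_2 ≥ 7 gives C(4,2) = 6; x_3 ≥ 7 gives C(4,2) = 6. Together 22.
No two caps can be exceeded simultaneously, so the pair terms are all 0.
By inclusion–exclusion the count is 55 − 22 + 0 = 33.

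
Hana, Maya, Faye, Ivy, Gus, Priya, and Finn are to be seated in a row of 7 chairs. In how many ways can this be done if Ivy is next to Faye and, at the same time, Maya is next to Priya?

480

Treat {Ivy,Faye} as one block (2 orders) and {Maya,Priya} as another (2 orders).
That leaves 5 units to arrange: 2 × 2 × 5! = 4 × 120 = 480.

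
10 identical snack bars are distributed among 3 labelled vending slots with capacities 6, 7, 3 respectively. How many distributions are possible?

22

By stars and bars, unrestricted non-negative solutions to x_1+…+x_3 = 10 number C(10+2,2) = 66.
Subtract solutions that violate a single cap (substitute x_i' = x_i − (cap_i+1)): x_1 ≥ 7 gives C(5,2) = 10; x_2 ≥ 8 gives C(4,2) = 6; x_3 ≥ 4 gives C(8,2) = 28. Together 44.
No two caps can be exceeded simultaneously, so the pair terms are all 0.
By inclusion–exclusion the count is 66 − 44 + 0 = 22.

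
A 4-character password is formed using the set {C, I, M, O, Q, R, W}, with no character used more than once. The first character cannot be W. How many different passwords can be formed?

720

The first character has 7−1 = 6 choices (anything except W).
The remaining 3 characters are filled from the other 6 symbols without repetition: 6 × 5 × 4 = 120.
Total: 6 × 120 = 720.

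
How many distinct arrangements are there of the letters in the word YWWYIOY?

420

The 7 letters of YWWYIOY have repeats: W appearing twice and Y appearing 3 times.
The number of distinct arrangements is 7!/(3!·2!) = 5040/12 = 420.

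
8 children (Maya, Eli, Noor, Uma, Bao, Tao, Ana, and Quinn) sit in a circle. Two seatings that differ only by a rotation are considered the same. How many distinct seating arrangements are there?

Seat Maya anywhere (absorbing the rotational symmetry), then permute the other 7: (7)! = 5040.

5040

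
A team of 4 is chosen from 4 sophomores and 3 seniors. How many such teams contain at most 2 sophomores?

22

Split by how many sophomores are chosen (0 through 2).
Sum: C(4,0)·C(3,4) + C(4,1)·C(3,3) + C(4,2)·C(3,2) = 0 + 4 + 18 = 22.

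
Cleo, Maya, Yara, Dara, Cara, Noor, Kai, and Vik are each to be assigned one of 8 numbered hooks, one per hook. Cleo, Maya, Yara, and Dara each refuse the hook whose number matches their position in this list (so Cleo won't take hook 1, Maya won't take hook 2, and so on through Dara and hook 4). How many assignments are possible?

24024

Let Aᵢ (for 1 ≤ i ≤ 4) be the placements that put person i in their forbidden hook. Any j of these fix j positions, leaving (8−j)! ways to fill the rest, and there are C(4,j) ways to pick which j.
By inclusion–exclusion, the number of valid placements is Σ_{j=0}^{4} (−1)^j C(4,j)·(8−j)!.
Computing: 40320 − 20160 + 4320 − 480 + 24 = 24024.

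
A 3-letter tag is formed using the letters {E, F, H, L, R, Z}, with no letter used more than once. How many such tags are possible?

120

This is a permutation of 3 out of 6: P(6,3) = 6!/3!.
6 × 5 × 4 = 120.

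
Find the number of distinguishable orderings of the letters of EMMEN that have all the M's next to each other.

Treat the 2 copies of M as a single block. The multiset to arrange is then {MM, E, E, N}, 4 items in all.
That gives (4)!/(2!) = 12 arrangements.

12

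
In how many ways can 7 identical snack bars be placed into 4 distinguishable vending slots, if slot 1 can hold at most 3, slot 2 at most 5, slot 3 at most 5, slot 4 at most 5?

Ignoring the caps, the number of non-negative solutions to x_1+…+x_4 = 7 is C(10,3) = 120.
Subtract solutions that violate a single cap (substitute x_i' = x_i − (cap_i+1)): x_1 ≥ 4 gives C(6,3) = 20; x_2 ≥ 6 gives C(4,3) = 4; x_3 ≥ 6 gives C(4,3) = 4; x_4 ≥ 6 gives C(4,3) = 4. Together 32.
No two caps can be exceeded simultaneously, so the pair terms are all 0.
By inclusion–exclusion the count is 120 − 32 + 0 = 88.

88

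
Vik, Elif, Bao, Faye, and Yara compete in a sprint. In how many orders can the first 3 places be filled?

60

This is an ordered selection of 3 from 5: P(5,3).
That gives 5 × 4 × 3 = 60.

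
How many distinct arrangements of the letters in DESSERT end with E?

360

With the last slot taken by E, it remains to arrange the other 6 letters (DSSERT).
Those 6 letters have S appearing twice, giving (6)!/(2!) = 360.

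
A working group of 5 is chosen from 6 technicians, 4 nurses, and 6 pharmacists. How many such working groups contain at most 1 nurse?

2772

Split by how many nurses are chosen (0 through 1).
Sum: C(4,0)·C(12,5) + C(4,1)·C(12,4) = 792 + 1980 = 2772.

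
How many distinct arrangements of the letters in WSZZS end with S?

12

With the last slot taken by S, it remains to arrange the other 4 letters (WZZS).
Those 4 letters have Z appearing twice, giving (4)!/(2!) = 12.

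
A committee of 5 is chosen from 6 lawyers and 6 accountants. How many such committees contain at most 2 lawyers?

396

Split by how many lawyers are chosen (0 through 2).
Sum: C(6,0)·C(6,5) + C(6,1)·C(6,4) + C(6,2)·C(6,3) = 6 + 90 + 300 = 396.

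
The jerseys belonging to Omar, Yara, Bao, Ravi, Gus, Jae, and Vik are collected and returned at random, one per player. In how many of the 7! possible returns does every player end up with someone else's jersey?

1854

Count assignments avoiding every fixed point. For any j of the 7 players fixed to their old jersey, the other 7−j can be arranged in (7−j)! ways.
By inclusion–exclusion this is Σ_{j=0}^{7} (−1)^j C(7,j)·(7−j)!.
Computing: 5040 − 5040 + 2520 − 840 + 210 − 42 + 7 − 1 = 1854.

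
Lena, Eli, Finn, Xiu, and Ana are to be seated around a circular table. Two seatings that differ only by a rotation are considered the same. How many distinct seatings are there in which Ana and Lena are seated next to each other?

12

Treat {Ana, Lena} as one unit (2 internal orders) and seat the resulting 4 units around the table: (3)! circular arrangements.
So 2 × (3)! = 2 × 6 = 12.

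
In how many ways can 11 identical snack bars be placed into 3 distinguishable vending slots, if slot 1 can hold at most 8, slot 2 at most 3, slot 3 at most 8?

30

Ignoring the caps, the number of non-negative solutions to x_1+…+x_3 = 11 is C(13,2) = 78.
Subtract solutions that violate a single cap (substitute x_i' = x_i − (cap_i+1)): x_1 ≥ 9 gives C(4,2) = 6; x_2 ≥ 4 gives C(9,2) = 36; x_3 ≥ 9 gives C(4,2) = 6. Together 48.
No two caps can be exceeded simultaneously, so the pair terms are all 0.
By inclusion–exclusion the count is 78 − 48 + 0 = 30.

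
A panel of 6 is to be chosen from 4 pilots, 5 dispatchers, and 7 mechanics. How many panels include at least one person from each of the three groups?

Total 6-person selections from all 16: C(16,6) = 8008.
Subtract selections that omit an entire group: no pilots → C(12,6) = 924; no dispatchers → C(11,6) = 462; no mechanics → C(9,6) = 84.
Add back selections omitting two groups (i.e. drawn from a single group): C(4,6) + C(5,6) + C(7,6) = 7.
By inclusion–exclusion: 8008 − 1470 + 7 = 6545.

6545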